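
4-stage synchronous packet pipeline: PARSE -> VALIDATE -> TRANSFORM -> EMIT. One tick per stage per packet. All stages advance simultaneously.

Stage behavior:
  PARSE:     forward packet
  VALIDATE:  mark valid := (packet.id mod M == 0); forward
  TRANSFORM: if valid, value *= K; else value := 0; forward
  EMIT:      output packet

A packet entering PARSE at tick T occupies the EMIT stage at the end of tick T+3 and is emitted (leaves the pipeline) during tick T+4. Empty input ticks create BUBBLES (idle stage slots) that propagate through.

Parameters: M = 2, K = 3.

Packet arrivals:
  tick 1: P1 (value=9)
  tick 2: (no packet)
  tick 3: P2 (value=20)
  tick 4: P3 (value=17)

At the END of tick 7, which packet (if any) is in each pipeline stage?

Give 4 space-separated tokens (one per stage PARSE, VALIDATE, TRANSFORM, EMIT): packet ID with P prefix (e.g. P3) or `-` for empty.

Answer: - - - P3

Derivation:
Tick 1: [PARSE:P1(v=9,ok=F), VALIDATE:-, TRANSFORM:-, EMIT:-] out:-; in:P1
Tick 2: [PARSE:-, VALIDATE:P1(v=9,ok=F), TRANSFORM:-, EMIT:-] out:-; in:-
Tick 3: [PARSE:P2(v=20,ok=F), VALIDATE:-, TRANSFORM:P1(v=0,ok=F), EMIT:-] out:-; in:P2
Tick 4: [PARSE:P3(v=17,ok=F), VALIDATE:P2(v=20,ok=T), TRANSFORM:-, EMIT:P1(v=0,ok=F)] out:-; in:P3
Tick 5: [PARSE:-, VALIDATE:P3(v=17,ok=F), TRANSFORM:P2(v=60,ok=T), EMIT:-] out:P1(v=0); in:-
Tick 6: [PARSE:-, VALIDATE:-, TRANSFORM:P3(v=0,ok=F), EMIT:P2(v=60,ok=T)] out:-; in:-
Tick 7: [PARSE:-, VALIDATE:-, TRANSFORM:-, EMIT:P3(v=0,ok=F)] out:P2(v=60); in:-
At end of tick 7: ['-', '-', '-', 'P3']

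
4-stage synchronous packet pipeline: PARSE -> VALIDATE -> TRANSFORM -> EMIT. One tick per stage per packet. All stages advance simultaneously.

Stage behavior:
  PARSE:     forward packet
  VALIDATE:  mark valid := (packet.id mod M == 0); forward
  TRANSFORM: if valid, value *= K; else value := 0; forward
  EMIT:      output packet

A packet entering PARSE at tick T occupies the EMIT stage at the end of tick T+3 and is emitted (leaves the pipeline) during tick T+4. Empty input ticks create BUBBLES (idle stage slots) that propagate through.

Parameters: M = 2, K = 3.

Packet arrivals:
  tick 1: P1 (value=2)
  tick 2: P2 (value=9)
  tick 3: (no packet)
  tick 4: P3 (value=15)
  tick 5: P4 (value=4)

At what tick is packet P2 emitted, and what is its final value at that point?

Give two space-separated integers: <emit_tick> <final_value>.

Answer: 6 27

Derivation:
Tick 1: [PARSE:P1(v=2,ok=F), VALIDATE:-, TRANSFORM:-, EMIT:-] out:-; in:P1
Tick 2: [PARSE:P2(v=9,ok=F), VALIDATE:P1(v=2,ok=F), TRANSFORM:-, EMIT:-] out:-; in:P2
Tick 3: [PARSE:-, VALIDATE:P2(v=9,ok=T), TRANSFORM:P1(v=0,ok=F), EMIT:-] out:-; in:-
Tick 4: [PARSE:P3(v=15,ok=F), VALIDATE:-, TRANSFORM:P2(v=27,ok=T), EMIT:P1(v=0,ok=F)] out:-; in:P3
Tick 5: [PARSE:P4(v=4,ok=F), VALIDATE:P3(v=15,ok=F), TRANSFORM:-, EMIT:P2(v=27,ok=T)] out:P1(v=0); in:P4
Tick 6: [PARSE:-, VALIDATE:P4(v=4,ok=T), TRANSFORM:P3(v=0,ok=F), EMIT:-] out:P2(v=27); in:-
Tick 7: [PARSE:-, VALIDATE:-, TRANSFORM:P4(v=12,ok=T), EMIT:P3(v=0,ok=F)] out:-; in:-
Tick 8: [PARSE:-, VALIDATE:-, TRANSFORM:-, EMIT:P4(v=12,ok=T)] out:P3(v=0); in:-
Tick 9: [PARSE:-, VALIDATE:-, TRANSFORM:-, EMIT:-] out:P4(v=12); in:-
P2: arrives tick 2, valid=True (id=2, id%2=0), emit tick 6, final value 27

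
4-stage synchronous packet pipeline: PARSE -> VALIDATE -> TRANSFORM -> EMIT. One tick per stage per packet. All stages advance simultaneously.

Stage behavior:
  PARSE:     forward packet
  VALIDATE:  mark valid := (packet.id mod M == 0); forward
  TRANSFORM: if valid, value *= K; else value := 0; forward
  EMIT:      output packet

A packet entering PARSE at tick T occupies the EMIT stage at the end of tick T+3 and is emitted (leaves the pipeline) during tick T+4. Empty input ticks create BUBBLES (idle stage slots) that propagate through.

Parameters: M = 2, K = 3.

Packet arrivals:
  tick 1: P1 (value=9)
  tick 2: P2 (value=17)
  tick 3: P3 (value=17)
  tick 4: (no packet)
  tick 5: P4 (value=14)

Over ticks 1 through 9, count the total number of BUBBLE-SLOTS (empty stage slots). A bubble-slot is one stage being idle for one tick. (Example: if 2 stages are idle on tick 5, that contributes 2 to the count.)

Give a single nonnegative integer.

Tick 1: [PARSE:P1(v=9,ok=F), VALIDATE:-, TRANSFORM:-, EMIT:-] out:-; bubbles=3
Tick 2: [PARSE:P2(v=17,ok=F), VALIDATE:P1(v=9,ok=F), TRANSFORM:-, EMIT:-] out:-; bubbles=2
Tick 3: [PARSE:P3(v=17,ok=F), VALIDATE:P2(v=17,ok=T), TRANSFORM:P1(v=0,ok=F), EMIT:-] out:-; bubbles=1
Tick 4: [PARSE:-, VALIDATE:P3(v=17,ok=F), TRANSFORM:P2(v=51,ok=T), EMIT:P1(v=0,ok=F)] out:-; bubbles=1
Tick 5: [PARSE:P4(v=14,ok=F), VALIDATE:-, TRANSFORM:P3(v=0,ok=F), EMIT:P2(v=51,ok=T)] out:P1(v=0); bubbles=1
Tick 6: [PARSE:-, VALIDATE:P4(v=14,ok=T), TRANSFORM:-, EMIT:P3(v=0,ok=F)] out:P2(v=51); bubbles=2
Tick 7: [PARSE:-, VALIDATE:-, TRANSFORM:P4(v=42,ok=T), EMIT:-] out:P3(v=0); bubbles=3
Tick 8: [PARSE:-, VALIDATE:-, TRANSFORM:-, EMIT:P4(v=42,ok=T)] out:-; bubbles=3
Tick 9: [PARSE:-, VALIDATE:-, TRANSFORM:-, EMIT:-] out:P4(v=42); bubbles=4
Total bubble-slots: 20

Answer: 20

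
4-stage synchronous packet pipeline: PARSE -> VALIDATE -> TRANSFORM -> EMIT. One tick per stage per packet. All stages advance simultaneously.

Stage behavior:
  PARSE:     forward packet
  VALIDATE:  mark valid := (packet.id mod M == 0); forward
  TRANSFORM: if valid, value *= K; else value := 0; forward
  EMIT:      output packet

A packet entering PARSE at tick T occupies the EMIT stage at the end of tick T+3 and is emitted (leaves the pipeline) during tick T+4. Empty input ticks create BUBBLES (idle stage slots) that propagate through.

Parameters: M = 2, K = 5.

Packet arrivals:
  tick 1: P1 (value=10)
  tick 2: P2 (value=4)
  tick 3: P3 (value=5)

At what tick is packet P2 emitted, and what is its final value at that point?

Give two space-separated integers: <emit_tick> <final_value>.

Tick 1: [PARSE:P1(v=10,ok=F), VALIDATE:-, TRANSFORM:-, EMIT:-] out:-; in:P1
Tick 2: [PARSE:P2(v=4,ok=F), VALIDATE:P1(v=10,ok=F), TRANSFORM:-, EMIT:-] out:-; in:P2
Tick 3: [PARSE:P3(v=5,ok=F), VALIDATE:P2(v=4,ok=T), TRANSFORM:P1(v=0,ok=F), EMIT:-] out:-; in:P3
Tick 4: [PARSE:-, VALIDATE:P3(v=5,ok=F), TRANSFORM:P2(v=20,ok=T), EMIT:P1(v=0,ok=F)] out:-; in:-
Tick 5: [PARSE:-, VALIDATE:-, TRANSFORM:P3(v=0,ok=F), EMIT:P2(v=20,ok=T)] out:P1(v=0); in:-
Tick 6: [PARSE:-, VALIDATE:-, TRANSFORM:-, EMIT:P3(v=0,ok=F)] out:P2(v=20); in:-
Tick 7: [PARSE:-, VALIDATE:-, TRANSFORM:-, EMIT:-] out:P3(v=0); in:-
P2: arrives tick 2, valid=True (id=2, id%2=0), emit tick 6, final value 20

Answer: 6 20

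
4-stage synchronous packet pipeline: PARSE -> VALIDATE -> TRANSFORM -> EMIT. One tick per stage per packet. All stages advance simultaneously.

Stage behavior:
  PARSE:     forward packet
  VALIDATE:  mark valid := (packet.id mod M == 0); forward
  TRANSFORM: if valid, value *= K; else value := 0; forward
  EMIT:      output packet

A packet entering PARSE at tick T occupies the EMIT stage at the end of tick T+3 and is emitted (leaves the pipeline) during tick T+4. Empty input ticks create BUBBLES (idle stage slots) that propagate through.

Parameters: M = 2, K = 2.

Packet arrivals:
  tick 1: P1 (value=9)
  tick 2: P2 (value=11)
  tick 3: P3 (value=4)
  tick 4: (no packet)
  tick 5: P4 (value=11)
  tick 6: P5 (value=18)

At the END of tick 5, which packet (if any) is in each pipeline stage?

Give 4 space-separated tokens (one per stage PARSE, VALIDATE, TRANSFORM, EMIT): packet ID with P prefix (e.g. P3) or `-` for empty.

Tick 1: [PARSE:P1(v=9,ok=F), VALIDATE:-, TRANSFORM:-, EMIT:-] out:-; in:P1
Tick 2: [PARSE:P2(v=11,ok=F), VALIDATE:P1(v=9,ok=F), TRANSFORM:-, EMIT:-] out:-; in:P2
Tick 3: [PARSE:P3(v=4,ok=F), VALIDATE:P2(v=11,ok=T), TRANSFORM:P1(v=0,ok=F), EMIT:-] out:-; in:P3
Tick 4: [PARSE:-, VALIDATE:P3(v=4,ok=F), TRANSFORM:P2(v=22,ok=T), EMIT:P1(v=0,ok=F)] out:-; in:-
Tick 5: [PARSE:P4(v=11,ok=F), VALIDATE:-, TRANSFORM:P3(v=0,ok=F), EMIT:P2(v=22,ok=T)] out:P1(v=0); in:P4
At end of tick 5: ['P4', '-', 'P3', 'P2']

Answer: P4 - P3 P2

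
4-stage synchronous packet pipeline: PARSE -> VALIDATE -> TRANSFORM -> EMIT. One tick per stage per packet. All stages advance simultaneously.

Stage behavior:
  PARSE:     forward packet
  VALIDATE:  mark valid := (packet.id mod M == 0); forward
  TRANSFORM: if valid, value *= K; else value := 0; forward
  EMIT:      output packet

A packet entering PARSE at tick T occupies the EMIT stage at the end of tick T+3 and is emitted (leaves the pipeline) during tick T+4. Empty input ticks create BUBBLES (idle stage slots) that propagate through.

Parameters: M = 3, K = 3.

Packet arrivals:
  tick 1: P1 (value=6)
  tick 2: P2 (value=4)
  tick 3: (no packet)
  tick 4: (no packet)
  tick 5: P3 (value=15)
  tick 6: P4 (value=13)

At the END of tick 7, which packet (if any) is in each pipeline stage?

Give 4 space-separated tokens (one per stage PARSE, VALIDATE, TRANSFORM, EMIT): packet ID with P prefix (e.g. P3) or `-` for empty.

Answer: - P4 P3 -

Derivation:
Tick 1: [PARSE:P1(v=6,ok=F), VALIDATE:-, TRANSFORM:-, EMIT:-] out:-; in:P1
Tick 2: [PARSE:P2(v=4,ok=F), VALIDATE:P1(v=6,ok=F), TRANSFORM:-, EMIT:-] out:-; in:P2
Tick 3: [PARSE:-, VALIDATE:P2(v=4,ok=F), TRANSFORM:P1(v=0,ok=F), EMIT:-] out:-; in:-
Tick 4: [PARSE:-, VALIDATE:-, TRANSFORM:P2(v=0,ok=F), EMIT:P1(v=0,ok=F)] out:-; in:-
Tick 5: [PARSE:P3(v=15,ok=F), VALIDATE:-, TRANSFORM:-, EMIT:P2(v=0,ok=F)] out:P1(v=0); in:P3
Tick 6: [PARSE:P4(v=13,ok=F), VALIDATE:P3(v=15,ok=T), TRANSFORM:-, EMIT:-] out:P2(v=0); in:P4
Tick 7: [PARSE:-, VALIDATE:P4(v=13,ok=F), TRANSFORM:P3(v=45,ok=T), EMIT:-] out:-; in:-
At end of tick 7: ['-', 'P4', 'P3', '-']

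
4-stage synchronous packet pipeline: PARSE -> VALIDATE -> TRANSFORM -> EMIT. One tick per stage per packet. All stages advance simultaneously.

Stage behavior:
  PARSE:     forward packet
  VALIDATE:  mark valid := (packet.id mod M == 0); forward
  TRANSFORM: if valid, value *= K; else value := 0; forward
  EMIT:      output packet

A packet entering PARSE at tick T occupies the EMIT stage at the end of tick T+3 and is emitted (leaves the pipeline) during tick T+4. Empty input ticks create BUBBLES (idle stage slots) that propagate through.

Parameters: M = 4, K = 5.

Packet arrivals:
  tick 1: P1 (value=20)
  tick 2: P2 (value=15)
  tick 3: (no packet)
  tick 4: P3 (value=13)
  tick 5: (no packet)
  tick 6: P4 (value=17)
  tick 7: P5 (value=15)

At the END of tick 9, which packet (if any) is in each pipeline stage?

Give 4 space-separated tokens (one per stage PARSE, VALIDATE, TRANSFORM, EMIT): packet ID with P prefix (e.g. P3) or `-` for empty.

Answer: - - P5 P4

Derivation:
Tick 1: [PARSE:P1(v=20,ok=F), VALIDATE:-, TRANSFORM:-, EMIT:-] out:-; in:P1
Tick 2: [PARSE:P2(v=15,ok=F), VALIDATE:P1(v=20,ok=F), TRANSFORM:-, EMIT:-] out:-; in:P2
Tick 3: [PARSE:-, VALIDATE:P2(v=15,ok=F), TRANSFORM:P1(v=0,ok=F), EMIT:-] out:-; in:-
Tick 4: [PARSE:P3(v=13,ok=F), VALIDATE:-, TRANSFORM:P2(v=0,ok=F), EMIT:P1(v=0,ok=F)] out:-; in:P3
Tick 5: [PARSE:-, VALIDATE:P3(v=13,ok=F), TRANSFORM:-, EMIT:P2(v=0,ok=F)] out:P1(v=0); in:-
Tick 6: [PARSE:P4(v=17,ok=F), VALIDATE:-, TRANSFORM:P3(v=0,ok=F), EMIT:-] out:P2(v=0); in:P4
Tick 7: [PARSE:P5(v=15,ok=F), VALIDATE:P4(v=17,ok=T), TRANSFORM:-, EMIT:P3(v=0,ok=F)] out:-; in:P5
Tick 8: [PARSE:-, VALIDATE:P5(v=15,ok=F), TRANSFORM:P4(v=85,ok=T), EMIT:-] out:P3(v=0); in:-
Tick 9: [PARSE:-, VALIDATE:-, TRANSFORM:P5(v=0,ok=F), EMIT:P4(v=85,ok=T)] out:-; in:-
At end of tick 9: ['-', '-', 'P5', 'P4']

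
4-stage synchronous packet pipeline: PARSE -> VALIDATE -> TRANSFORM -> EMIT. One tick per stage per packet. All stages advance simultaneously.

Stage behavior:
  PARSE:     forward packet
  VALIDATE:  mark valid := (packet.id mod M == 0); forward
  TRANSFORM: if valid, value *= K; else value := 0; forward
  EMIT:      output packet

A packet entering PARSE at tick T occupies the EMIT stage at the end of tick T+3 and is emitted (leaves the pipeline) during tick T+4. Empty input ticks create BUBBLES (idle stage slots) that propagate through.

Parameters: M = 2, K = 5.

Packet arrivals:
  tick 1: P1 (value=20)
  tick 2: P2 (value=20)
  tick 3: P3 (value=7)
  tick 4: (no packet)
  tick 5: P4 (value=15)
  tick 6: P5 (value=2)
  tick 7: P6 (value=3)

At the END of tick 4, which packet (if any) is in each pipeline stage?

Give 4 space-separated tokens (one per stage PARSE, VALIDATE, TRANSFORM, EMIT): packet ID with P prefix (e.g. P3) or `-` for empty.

Answer: - P3 P2 P1

Derivation:
Tick 1: [PARSE:P1(v=20,ok=F), VALIDATE:-, TRANSFORM:-, EMIT:-] out:-; in:P1
Tick 2: [PARSE:P2(v=20,ok=F), VALIDATE:P1(v=20,ok=F), TRANSFORM:-, EMIT:-] out:-; in:P2
Tick 3: [PARSE:P3(v=7,ok=F), VALIDATE:P2(v=20,ok=T), TRANSFORM:P1(v=0,ok=F), EMIT:-] out:-; in:P3
Tick 4: [PARSE:-, VALIDATE:P3(v=7,ok=F), TRANSFORM:P2(v=100,ok=T), EMIT:P1(v=0,ok=F)] out:-; in:-
At end of tick 4: ['-', 'P3', 'P2', 'P1']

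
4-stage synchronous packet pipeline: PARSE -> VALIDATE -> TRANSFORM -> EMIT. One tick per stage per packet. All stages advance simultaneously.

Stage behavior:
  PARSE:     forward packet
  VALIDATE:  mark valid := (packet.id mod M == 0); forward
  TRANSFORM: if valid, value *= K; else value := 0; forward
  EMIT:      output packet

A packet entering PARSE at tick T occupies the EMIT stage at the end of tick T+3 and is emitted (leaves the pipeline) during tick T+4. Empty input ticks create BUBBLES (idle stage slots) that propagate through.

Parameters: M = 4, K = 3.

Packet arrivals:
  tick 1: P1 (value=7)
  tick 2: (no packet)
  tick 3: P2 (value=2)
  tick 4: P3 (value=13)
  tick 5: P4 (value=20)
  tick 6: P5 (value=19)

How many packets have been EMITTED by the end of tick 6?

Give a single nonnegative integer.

Tick 1: [PARSE:P1(v=7,ok=F), VALIDATE:-, TRANSFORM:-, EMIT:-] out:-; in:P1
Tick 2: [PARSE:-, VALIDATE:P1(v=7,ok=F), TRANSFORM:-, EMIT:-] out:-; in:-
Tick 3: [PARSE:P2(v=2,ok=F), VALIDATE:-, TRANSFORM:P1(v=0,ok=F), EMIT:-] out:-; in:P2
Tick 4: [PARSE:P3(v=13,ok=F), VALIDATE:P2(v=2,ok=F), TRANSFORM:-, EMIT:P1(v=0,ok=F)] out:-; in:P3
Tick 5: [PARSE:P4(v=20,ok=F), VALIDATE:P3(v=13,ok=F), TRANSFORM:P2(v=0,ok=F), EMIT:-] out:P1(v=0); in:P4
Tick 6: [PARSE:P5(v=19,ok=F), VALIDATE:P4(v=20,ok=T), TRANSFORM:P3(v=0,ok=F), EMIT:P2(v=0,ok=F)] out:-; in:P5
Emitted by tick 6: ['P1']

Answer: 1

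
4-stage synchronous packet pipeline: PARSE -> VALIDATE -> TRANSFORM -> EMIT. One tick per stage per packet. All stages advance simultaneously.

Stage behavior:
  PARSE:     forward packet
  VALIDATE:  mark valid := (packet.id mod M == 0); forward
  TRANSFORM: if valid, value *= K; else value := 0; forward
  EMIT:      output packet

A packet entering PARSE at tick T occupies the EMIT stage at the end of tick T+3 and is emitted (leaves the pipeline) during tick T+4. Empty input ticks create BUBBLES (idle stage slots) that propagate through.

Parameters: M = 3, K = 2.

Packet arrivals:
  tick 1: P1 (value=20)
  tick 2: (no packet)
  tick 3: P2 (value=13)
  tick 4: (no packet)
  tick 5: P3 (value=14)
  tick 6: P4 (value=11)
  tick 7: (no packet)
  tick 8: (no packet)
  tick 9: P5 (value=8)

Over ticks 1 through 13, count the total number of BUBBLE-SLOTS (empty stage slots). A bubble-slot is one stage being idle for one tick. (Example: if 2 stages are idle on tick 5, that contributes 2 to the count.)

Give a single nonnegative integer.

Tick 1: [PARSE:P1(v=20,ok=F), VALIDATE:-, TRANSFORM:-, EMIT:-] out:-; bubbles=3
Tick 2: [PARSE:-, VALIDATE:P1(v=20,ok=F), TRANSFORM:-, EMIT:-] out:-; bubbles=3
Tick 3: [PARSE:P2(v=13,ok=F), VALIDATE:-, TRANSFORM:P1(v=0,ok=F), EMIT:-] out:-; bubbles=2
Tick 4: [PARSE:-, VALIDATE:P2(v=13,ok=F), TRANSFORM:-, EMIT:P1(v=0,ok=F)] out:-; bubbles=2
Tick 5: [PARSE:P3(v=14,ok=F), VALIDATE:-, TRANSFORM:P2(v=0,ok=F), EMIT:-] out:P1(v=0); bubbles=2
Tick 6: [PARSE:P4(v=11,ok=F), VALIDATE:P3(v=14,ok=T), TRANSFORM:-, EMIT:P2(v=0,ok=F)] out:-; bubbles=1
Tick 7: [PARSE:-, VALIDATE:P4(v=11,ok=F), TRANSFORM:P3(v=28,ok=T), EMIT:-] out:P2(v=0); bubbles=2
Tick 8: [PARSE:-, VALIDATE:-, TRANSFORM:P4(v=0,ok=F), EMIT:P3(v=28,ok=T)] out:-; bubbles=2
Tick 9: [PARSE:P5(v=8,ok=F), VALIDATE:-, TRANSFORM:-, EMIT:P4(v=0,ok=F)] out:P3(v=28); bubbles=2
Tick 10: [PARSE:-, VALIDATE:P5(v=8,ok=F), TRANSFORM:-, EMIT:-] out:P4(v=0); bubbles=3
Tick 11: [PARSE:-, VALIDATE:-, TRANSFORM:P5(v=0,ok=F), EMIT:-] out:-; bubbles=3
Tick 12: [PARSE:-, VALIDATE:-, TRANSFORM:-, EMIT:P5(v=0,ok=F)] out:-; bubbles=3
Tick 13: [PARSE:-, VALIDATE:-, TRANSFORM:-, EMIT:-] out:P5(v=0); bubbles=4
Total bubble-slots: 32

Answer: 32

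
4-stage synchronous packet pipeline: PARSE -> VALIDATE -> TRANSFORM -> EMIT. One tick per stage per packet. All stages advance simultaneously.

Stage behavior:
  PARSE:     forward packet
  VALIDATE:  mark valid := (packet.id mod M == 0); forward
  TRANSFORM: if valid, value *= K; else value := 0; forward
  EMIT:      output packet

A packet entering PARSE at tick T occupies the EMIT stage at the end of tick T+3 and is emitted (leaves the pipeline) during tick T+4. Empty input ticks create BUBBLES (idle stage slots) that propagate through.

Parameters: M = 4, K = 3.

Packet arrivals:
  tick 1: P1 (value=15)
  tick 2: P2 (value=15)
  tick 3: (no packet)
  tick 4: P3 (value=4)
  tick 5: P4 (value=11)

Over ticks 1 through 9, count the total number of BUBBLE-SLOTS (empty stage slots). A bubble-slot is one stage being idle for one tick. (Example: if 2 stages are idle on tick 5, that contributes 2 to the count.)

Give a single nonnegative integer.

Tick 1: [PARSE:P1(v=15,ok=F), VALIDATE:-, TRANSFORM:-, EMIT:-] out:-; bubbles=3
Tick 2: [PARSE:P2(v=15,ok=F), VALIDATE:P1(v=15,ok=F), TRANSFORM:-, EMIT:-] out:-; bubbles=2
Tick 3: [PARSE:-, VALIDATE:P2(v=15,ok=F), TRANSFORM:P1(v=0,ok=F), EMIT:-] out:-; bubbles=2
Tick 4: [PARSE:P3(v=4,ok=F), VALIDATE:-, TRANSFORM:P2(v=0,ok=F), EMIT:P1(v=0,ok=F)] out:-; bubbles=1
Tick 5: [PARSE:P4(v=11,ok=F), VALIDATE:P3(v=4,ok=F), TRANSFORM:-, EMIT:P2(v=0,ok=F)] out:P1(v=0); bubbles=1
Tick 6: [PARSE:-, VALIDATE:P4(v=11,ok=T), TRANSFORM:P3(v=0,ok=F), EMIT:-] out:P2(v=0); bubbles=2
Tick 7: [PARSE:-, VALIDATE:-, TRANSFORM:P4(v=33,ok=T), EMIT:P3(v=0,ok=F)] out:-; bubbles=2
Tick 8: [PARSE:-, VALIDATE:-, TRANSFORM:-, EMIT:P4(v=33,ok=T)] out:P3(v=0); bubbles=3
Tick 9: [PARSE:-, VALIDATE:-, TRANSFORM:-, EMIT:-] out:P4(v=33); bubbles=4
Total bubble-slots: 20

Answer: 20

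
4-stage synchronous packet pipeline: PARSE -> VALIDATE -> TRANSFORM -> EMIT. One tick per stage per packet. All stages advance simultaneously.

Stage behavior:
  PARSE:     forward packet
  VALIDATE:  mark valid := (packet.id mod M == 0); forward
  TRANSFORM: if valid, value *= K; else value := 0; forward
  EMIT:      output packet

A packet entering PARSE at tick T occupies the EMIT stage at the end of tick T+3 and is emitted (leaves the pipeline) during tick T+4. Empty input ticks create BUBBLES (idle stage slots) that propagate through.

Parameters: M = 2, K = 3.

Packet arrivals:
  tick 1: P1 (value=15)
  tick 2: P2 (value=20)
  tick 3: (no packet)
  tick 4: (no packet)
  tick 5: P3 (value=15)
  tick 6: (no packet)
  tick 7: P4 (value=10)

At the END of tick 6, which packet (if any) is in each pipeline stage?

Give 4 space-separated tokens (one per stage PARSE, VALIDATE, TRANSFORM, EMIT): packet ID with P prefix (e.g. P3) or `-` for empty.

Tick 1: [PARSE:P1(v=15,ok=F), VALIDATE:-, TRANSFORM:-, EMIT:-] out:-; in:P1
Tick 2: [PARSE:P2(v=20,ok=F), VALIDATE:P1(v=15,ok=F), TRANSFORM:-, EMIT:-] out:-; in:P2
Tick 3: [PARSE:-, VALIDATE:P2(v=20,ok=T), TRANSFORM:P1(v=0,ok=F), EMIT:-] out:-; in:-
Tick 4: [PARSE:-, VALIDATE:-, TRANSFORM:P2(v=60,ok=T), EMIT:P1(v=0,ok=F)] out:-; in:-
Tick 5: [PARSE:P3(v=15,ok=F), VALIDATE:-, TRANSFORM:-, EMIT:P2(v=60,ok=T)] out:P1(v=0); in:P3
Tick 6: [PARSE:-, VALIDATE:P3(v=15,ok=F), TRANSFORM:-, EMIT:-] out:P2(v=60); in:-
At end of tick 6: ['-', 'P3', '-', '-']

Answer: - P3 - -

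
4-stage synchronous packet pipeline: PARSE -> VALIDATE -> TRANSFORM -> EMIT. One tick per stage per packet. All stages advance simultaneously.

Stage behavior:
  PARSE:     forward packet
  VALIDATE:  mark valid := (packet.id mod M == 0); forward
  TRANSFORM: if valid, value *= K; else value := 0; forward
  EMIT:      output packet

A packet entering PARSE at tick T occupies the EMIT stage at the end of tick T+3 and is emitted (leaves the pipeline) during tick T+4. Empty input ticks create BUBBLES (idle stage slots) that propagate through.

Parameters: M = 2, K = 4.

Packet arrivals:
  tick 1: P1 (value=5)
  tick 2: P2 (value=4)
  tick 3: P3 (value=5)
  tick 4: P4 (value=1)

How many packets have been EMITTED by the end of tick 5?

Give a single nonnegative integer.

Answer: 1

Derivation:
Tick 1: [PARSE:P1(v=5,ok=F), VALIDATE:-, TRANSFORM:-, EMIT:-] out:-; in:P1
Tick 2: [PARSE:P2(v=4,ok=F), VALIDATE:P1(v=5,ok=F), TRANSFORM:-, EMIT:-] out:-; in:P2
Tick 3: [PARSE:P3(v=5,ok=F), VALIDATE:P2(v=4,ok=T), TRANSFORM:P1(v=0,ok=F), EMIT:-] out:-; in:P3
Tick 4: [PARSE:P4(v=1,ok=F), VALIDATE:P3(v=5,ok=F), TRANSFORM:P2(v=16,ok=T), EMIT:P1(v=0,ok=F)] out:-; in:P4
Tick 5: [PARSE:-, VALIDATE:P4(v=1,ok=T), TRANSFORM:P3(v=0,ok=F), EMIT:P2(v=16,ok=T)] out:P1(v=0); in:-
Emitted by tick 5: ['P1']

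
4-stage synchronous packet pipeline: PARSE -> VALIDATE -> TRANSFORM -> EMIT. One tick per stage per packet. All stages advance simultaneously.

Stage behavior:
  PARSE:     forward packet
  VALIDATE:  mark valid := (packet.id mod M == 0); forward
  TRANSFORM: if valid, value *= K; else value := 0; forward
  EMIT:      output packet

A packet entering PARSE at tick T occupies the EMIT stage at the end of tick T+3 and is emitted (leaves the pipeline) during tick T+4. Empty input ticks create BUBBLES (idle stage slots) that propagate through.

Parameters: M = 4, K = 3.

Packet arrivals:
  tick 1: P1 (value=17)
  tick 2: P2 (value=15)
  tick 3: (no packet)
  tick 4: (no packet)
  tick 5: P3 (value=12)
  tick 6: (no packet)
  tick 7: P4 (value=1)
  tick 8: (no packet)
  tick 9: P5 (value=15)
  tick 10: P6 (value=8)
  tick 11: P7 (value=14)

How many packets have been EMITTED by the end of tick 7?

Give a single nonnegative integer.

Answer: 2

Derivation:
Tick 1: [PARSE:P1(v=17,ok=F), VALIDATE:-, TRANSFORM:-, EMIT:-] out:-; in:P1
Tick 2: [PARSE:P2(v=15,ok=F), VALIDATE:P1(v=17,ok=F), TRANSFORM:-, EMIT:-] out:-; in:P2
Tick 3: [PARSE:-, VALIDATE:P2(v=15,ok=F), TRANSFORM:P1(v=0,ok=F), EMIT:-] out:-; in:-
Tick 4: [PARSE:-, VALIDATE:-, TRANSFORM:P2(v=0,ok=F), EMIT:P1(v=0,ok=F)] out:-; in:-
Tick 5: [PARSE:P3(v=12,ok=F), VALIDATE:-, TRANSFORM:-, EMIT:P2(v=0,ok=F)] out:P1(v=0); in:P3
Tick 6: [PARSE:-, VALIDATE:P3(v=12,ok=F), TRANSFORM:-, EMIT:-] out:P2(v=0); in:-
Tick 7: [PARSE:P4(v=1,ok=F), VALIDATE:-, TRANSFORM:P3(v=0,ok=F), EMIT:-] out:-; in:P4
Emitted by tick 7: ['P1', 'P2']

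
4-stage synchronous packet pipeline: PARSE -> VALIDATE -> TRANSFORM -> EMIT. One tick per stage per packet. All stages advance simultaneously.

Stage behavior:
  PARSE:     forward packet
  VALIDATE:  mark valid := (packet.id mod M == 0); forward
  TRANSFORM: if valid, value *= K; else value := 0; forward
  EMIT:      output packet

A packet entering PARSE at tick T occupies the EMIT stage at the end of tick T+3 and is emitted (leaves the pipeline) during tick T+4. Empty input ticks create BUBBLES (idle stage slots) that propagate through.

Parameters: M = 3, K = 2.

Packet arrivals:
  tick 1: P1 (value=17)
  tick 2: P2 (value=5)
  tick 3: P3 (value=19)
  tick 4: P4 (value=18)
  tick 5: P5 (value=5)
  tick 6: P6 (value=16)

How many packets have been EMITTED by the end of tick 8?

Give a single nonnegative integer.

Answer: 4

Derivation:
Tick 1: [PARSE:P1(v=17,ok=F), VALIDATE:-, TRANSFORM:-, EMIT:-] out:-; in:P1
Tick 2: [PARSE:P2(v=5,ok=F), VALIDATE:P1(v=17,ok=F), TRANSFORM:-, EMIT:-] out:-; in:P2
Tick 3: [PARSE:P3(v=19,ok=F), VALIDATE:P2(v=5,ok=F), TRANSFORM:P1(v=0,ok=F), EMIT:-] out:-; in:P3
Tick 4: [PARSE:P4(v=18,ok=F), VALIDATE:P3(v=19,ok=T), TRANSFORM:P2(v=0,ok=F), EMIT:P1(v=0,ok=F)] out:-; in:P4
Tick 5: [PARSE:P5(v=5,ok=F), VALIDATE:P4(v=18,ok=F), TRANSFORM:P3(v=38,ok=T), EMIT:P2(v=0,ok=F)] out:P1(v=0); in:P5
Tick 6: [PARSE:P6(v=16,ok=F), VALIDATE:P5(v=5,ok=F), TRANSFORM:P4(v=0,ok=F), EMIT:P3(v=38,ok=T)] out:P2(v=0); in:P6
Tick 7: [PARSE:-, VALIDATE:P6(v=16,ok=T), TRANSFORM:P5(v=0,ok=F), EMIT:P4(v=0,ok=F)] out:P3(v=38); in:-
Tick 8: [PARSE:-, VALIDATE:-, TRANSFORM:P6(v=32,ok=T), EMIT:P5(v=0,ok=F)] out:P4(v=0); in:-
Emitted by tick 8: ['P1', 'P2', 'P3', 'P4']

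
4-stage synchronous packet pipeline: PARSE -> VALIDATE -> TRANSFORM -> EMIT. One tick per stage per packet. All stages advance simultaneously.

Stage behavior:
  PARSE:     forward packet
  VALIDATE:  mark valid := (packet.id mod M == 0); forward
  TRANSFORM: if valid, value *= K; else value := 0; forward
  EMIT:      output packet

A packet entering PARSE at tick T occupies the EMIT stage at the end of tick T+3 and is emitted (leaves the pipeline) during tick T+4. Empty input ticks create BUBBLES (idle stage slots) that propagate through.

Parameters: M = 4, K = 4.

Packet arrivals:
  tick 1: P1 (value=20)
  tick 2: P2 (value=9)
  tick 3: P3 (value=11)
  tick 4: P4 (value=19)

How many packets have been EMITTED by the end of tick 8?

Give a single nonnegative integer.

Answer: 4

Derivation:
Tick 1: [PARSE:P1(v=20,ok=F), VALIDATE:-, TRANSFORM:-, EMIT:-] out:-; in:P1
Tick 2: [PARSE:P2(v=9,ok=F), VALIDATE:P1(v=20,ok=F), TRANSFORM:-, EMIT:-] out:-; in:P2
Tick 3: [PARSE:P3(v=11,ok=F), VALIDATE:P2(v=9,ok=F), TRANSFORM:P1(v=0,ok=F), EMIT:-] out:-; in:P3
Tick 4: [PARSE:P4(v=19,ok=F), VALIDATE:P3(v=11,ok=F), TRANSFORM:P2(v=0,ok=F), EMIT:P1(v=0,ok=F)] out:-; in:P4
Tick 5: [PARSE:-, VALIDATE:P4(v=19,ok=T), TRANSFORM:P3(v=0,ok=F), EMIT:P2(v=0,ok=F)] out:P1(v=0); in:-
Tick 6: [PARSE:-, VALIDATE:-, TRANSFORM:P4(v=76,ok=T), EMIT:P3(v=0,ok=F)] out:P2(v=0); in:-
Tick 7: [PARSE:-, VALIDATE:-, TRANSFORM:-, EMIT:P4(v=76,ok=T)] out:P3(v=0); in:-
Tick 8: [PARSE:-, VALIDATE:-, TRANSFORM:-, EMIT:-] out:P4(v=76); in:-
Emitted by tick 8: ['P1', 'P2', 'P3', 'P4']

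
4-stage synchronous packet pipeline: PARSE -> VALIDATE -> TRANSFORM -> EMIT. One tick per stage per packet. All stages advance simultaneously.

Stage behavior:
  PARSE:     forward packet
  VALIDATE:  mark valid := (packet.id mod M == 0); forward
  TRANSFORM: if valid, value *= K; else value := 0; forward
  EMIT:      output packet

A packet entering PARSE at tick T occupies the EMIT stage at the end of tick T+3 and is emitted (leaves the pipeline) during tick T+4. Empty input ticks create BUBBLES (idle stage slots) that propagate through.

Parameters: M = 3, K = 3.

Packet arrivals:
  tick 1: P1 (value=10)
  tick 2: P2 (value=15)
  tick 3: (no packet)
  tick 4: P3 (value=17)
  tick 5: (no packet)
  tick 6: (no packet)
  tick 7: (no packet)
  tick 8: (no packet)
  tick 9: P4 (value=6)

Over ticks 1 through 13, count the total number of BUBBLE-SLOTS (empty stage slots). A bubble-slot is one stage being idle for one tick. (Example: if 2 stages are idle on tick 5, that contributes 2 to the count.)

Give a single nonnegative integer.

Tick 1: [PARSE:P1(v=10,ok=F), VALIDATE:-, TRANSFORM:-, EMIT:-] out:-; bubbles=3
Tick 2: [PARSE:P2(v=15,ok=F), VALIDATE:P1(v=10,ok=F), TRANSFORM:-, EMIT:-] out:-; bubbles=2
Tick 3: [PARSE:-, VALIDATE:P2(v=15,ok=F), TRANSFORM:P1(v=0,ok=F), EMIT:-] out:-; bubbles=2
Tick 4: [PARSE:P3(v=17,ok=F), VALIDATE:-, TRANSFORM:P2(v=0,ok=F), EMIT:P1(v=0,ok=F)] out:-; bubbles=1
Tick 5: [PARSE:-, VALIDATE:P3(v=17,ok=T), TRANSFORM:-, EMIT:P2(v=0,ok=F)] out:P1(v=0); bubbles=2
Tick 6: [PARSE:-, VALIDATE:-, TRANSFORM:P3(v=51,ok=T), EMIT:-] out:P2(v=0); bubbles=3
Tick 7: [PARSE:-, VALIDATE:-, TRANSFORM:-, EMIT:P3(v=51,ok=T)] out:-; bubbles=3
Tick 8: [PARSE:-, VALIDATE:-, TRANSFORM:-, EMIT:-] out:P3(v=51); bubbles=4
Tick 9: [PARSE:P4(v=6,ok=F), VALIDATE:-, TRANSFORM:-, EMIT:-] out:-; bubbles=3
Tick 10: [PARSE:-, VALIDATE:P4(v=6,ok=F), TRANSFORM:-, EMIT:-] out:-; bubbles=3
Tick 11: [PARSE:-, VALIDATE:-, TRANSFORM:P4(v=0,ok=F), EMIT:-] out:-; bubbles=3
Tick 12: [PARSE:-, VALIDATE:-, TRANSFORM:-, EMIT:P4(v=0,ok=F)] out:-; bubbles=3
Tick 13: [PARSE:-, VALIDATE:-, TRANSFORM:-, EMIT:-] out:P4(v=0); bubbles=4
Total bubble-slots: 36

Answer: 36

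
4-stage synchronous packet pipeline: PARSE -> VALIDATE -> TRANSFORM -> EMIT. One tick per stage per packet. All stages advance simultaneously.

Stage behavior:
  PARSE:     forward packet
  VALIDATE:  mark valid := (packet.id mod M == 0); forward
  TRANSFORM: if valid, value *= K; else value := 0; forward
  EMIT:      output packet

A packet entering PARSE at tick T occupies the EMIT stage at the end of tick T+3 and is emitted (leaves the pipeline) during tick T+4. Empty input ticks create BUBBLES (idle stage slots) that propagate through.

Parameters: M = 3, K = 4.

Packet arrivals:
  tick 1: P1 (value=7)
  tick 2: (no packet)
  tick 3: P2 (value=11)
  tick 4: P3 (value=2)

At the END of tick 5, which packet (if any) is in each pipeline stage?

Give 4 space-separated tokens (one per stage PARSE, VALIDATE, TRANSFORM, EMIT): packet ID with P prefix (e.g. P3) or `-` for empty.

Answer: - P3 P2 -

Derivation:
Tick 1: [PARSE:P1(v=7,ok=F), VALIDATE:-, TRANSFORM:-, EMIT:-] out:-; in:P1
Tick 2: [PARSE:-, VALIDATE:P1(v=7,ok=F), TRANSFORM:-, EMIT:-] out:-; in:-
Tick 3: [PARSE:P2(v=11,ok=F), VALIDATE:-, TRANSFORM:P1(v=0,ok=F), EMIT:-] out:-; in:P2
Tick 4: [PARSE:P3(v=2,ok=F), VALIDATE:P2(v=11,ok=F), TRANSFORM:-, EMIT:P1(v=0,ok=F)] out:-; in:P3
Tick 5: [PARSE:-, VALIDATE:P3(v=2,ok=T), TRANSFORM:P2(v=0,ok=F), EMIT:-] out:P1(v=0); in:-
At end of tick 5: ['-', 'P3', 'P2', '-']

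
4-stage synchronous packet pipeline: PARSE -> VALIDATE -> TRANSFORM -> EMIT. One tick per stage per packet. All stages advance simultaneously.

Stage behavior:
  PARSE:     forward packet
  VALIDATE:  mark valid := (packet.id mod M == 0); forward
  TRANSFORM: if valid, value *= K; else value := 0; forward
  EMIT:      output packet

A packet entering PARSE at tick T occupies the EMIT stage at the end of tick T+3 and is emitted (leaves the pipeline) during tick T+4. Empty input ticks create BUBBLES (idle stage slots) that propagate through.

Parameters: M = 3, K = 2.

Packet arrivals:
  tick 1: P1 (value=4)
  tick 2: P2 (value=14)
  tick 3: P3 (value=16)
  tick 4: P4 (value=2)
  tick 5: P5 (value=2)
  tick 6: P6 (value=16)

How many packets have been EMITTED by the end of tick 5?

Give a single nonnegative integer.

Tick 1: [PARSE:P1(v=4,ok=F), VALIDATE:-, TRANSFORM:-, EMIT:-] out:-; in:P1
Tick 2: [PARSE:P2(v=14,ok=F), VALIDATE:P1(v=4,ok=F), TRANSFORM:-, EMIT:-] out:-; in:P2
Tick 3: [PARSE:P3(v=16,ok=F), VALIDATE:P2(v=14,ok=F), TRANSFORM:P1(v=0,ok=F), EMIT:-] out:-; in:P3
Tick 4: [PARSE:P4(v=2,ok=F), VALIDATE:P3(v=16,ok=T), TRANSFORM:P2(v=0,ok=F), EMIT:P1(v=0,ok=F)] out:-; in:P4
Tick 5: [PARSE:P5(v=2,ok=F), VALIDATE:P4(v=2,ok=F), TRANSFORM:P3(v=32,ok=T), EMIT:P2(v=0,ok=F)] out:P1(v=0); in:P5
Emitted by tick 5: ['P1']

Answer: 1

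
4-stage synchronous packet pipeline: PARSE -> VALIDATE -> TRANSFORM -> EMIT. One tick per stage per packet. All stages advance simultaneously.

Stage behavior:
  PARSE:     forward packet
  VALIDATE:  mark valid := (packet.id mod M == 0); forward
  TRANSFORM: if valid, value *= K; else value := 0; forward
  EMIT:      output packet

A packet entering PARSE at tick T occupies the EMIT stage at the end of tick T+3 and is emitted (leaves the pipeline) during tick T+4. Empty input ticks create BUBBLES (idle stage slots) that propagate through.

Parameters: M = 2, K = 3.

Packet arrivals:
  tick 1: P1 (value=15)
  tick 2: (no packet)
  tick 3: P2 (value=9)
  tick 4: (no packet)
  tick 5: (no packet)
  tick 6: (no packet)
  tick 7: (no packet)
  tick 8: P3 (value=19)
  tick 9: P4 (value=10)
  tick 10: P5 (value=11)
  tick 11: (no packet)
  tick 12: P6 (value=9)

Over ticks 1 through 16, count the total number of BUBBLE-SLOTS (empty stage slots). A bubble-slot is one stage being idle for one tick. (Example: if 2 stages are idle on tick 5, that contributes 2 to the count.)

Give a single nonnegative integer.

Tick 1: [PARSE:P1(v=15,ok=F), VALIDATE:-, TRANSFORM:-, EMIT:-] out:-; bubbles=3
Tick 2: [PARSE:-, VALIDATE:P1(v=15,ok=F), TRANSFORM:-, EMIT:-] out:-; bubbles=3
Tick 3: [PARSE:P2(v=9,ok=F), VALIDATE:-, TRANSFORM:P1(v=0,ok=F), EMIT:-] out:-; bubbles=2
Tick 4: [PARSE:-, VALIDATE:P2(v=9,ok=T), TRANSFORM:-, EMIT:P1(v=0,ok=F)] out:-; bubbles=2
Tick 5: [PARSE:-, VALIDATE:-, TRANSFORM:P2(v=27,ok=T), EMIT:-] out:P1(v=0); bubbles=3
Tick 6: [PARSE:-, VALIDATE:-, TRANSFORM:-, EMIT:P2(v=27,ok=T)] out:-; bubbles=3
Tick 7: [PARSE:-, VALIDATE:-, TRANSFORM:-, EMIT:-] out:P2(v=27); bubbles=4
Tick 8: [PARSE:P3(v=19,ok=F), VALIDATE:-, TRANSFORM:-, EMIT:-] out:-; bubbles=3
Tick 9: [PARSE:P4(v=10,ok=F), VALIDATE:P3(v=19,ok=F), TRANSFORM:-, EMIT:-] out:-; bubbles=2
Tick 10: [PARSE:P5(v=11,ok=F), VALIDATE:P4(v=10,ok=T), TRANSFORM:P3(v=0,ok=F), EMIT:-] out:-; bubbles=1
Tick 11: [PARSE:-, VALIDATE:P5(v=11,ok=F), TRANSFORM:P4(v=30,ok=T), EMIT:P3(v=0,ok=F)] out:-; bubbles=1
Tick 12: [PARSE:P6(v=9,ok=F), VALIDATE:-, TRANSFORM:P5(v=0,ok=F), EMIT:P4(v=30,ok=T)] out:P3(v=0); bubbles=1
Tick 13: [PARSE:-, VALIDATE:P6(v=9,ok=T), TRANSFORM:-, EMIT:P5(v=0,ok=F)] out:P4(v=30); bubbles=2
Tick 14: [PARSE:-, VALIDATE:-, TRANSFORM:P6(v=27,ok=T), EMIT:-] out:P5(v=0); bubbles=3
Tick 15: [PARSE:-, VALIDATE:-, TRANSFORM:-, EMIT:P6(v=27,ok=T)] out:-; bubbles=3
Tick 16: [PARSE:-, VALIDATE:-, TRANSFORM:-, EMIT:-] out:P6(v=27); bubbles=4
Total bubble-slots: 40

Answer: 40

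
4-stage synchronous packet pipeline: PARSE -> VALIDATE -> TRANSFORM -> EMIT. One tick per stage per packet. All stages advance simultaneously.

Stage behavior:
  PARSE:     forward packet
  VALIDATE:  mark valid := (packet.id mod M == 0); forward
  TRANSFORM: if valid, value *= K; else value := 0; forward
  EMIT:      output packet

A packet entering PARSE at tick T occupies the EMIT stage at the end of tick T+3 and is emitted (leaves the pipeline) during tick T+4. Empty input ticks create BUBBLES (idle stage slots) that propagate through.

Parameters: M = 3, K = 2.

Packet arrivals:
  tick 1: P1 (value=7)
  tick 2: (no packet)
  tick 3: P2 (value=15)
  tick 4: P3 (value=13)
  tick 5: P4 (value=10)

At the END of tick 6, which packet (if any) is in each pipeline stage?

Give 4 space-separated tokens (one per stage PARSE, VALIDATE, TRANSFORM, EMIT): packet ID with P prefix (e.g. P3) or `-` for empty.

Tick 1: [PARSE:P1(v=7,ok=F), VALIDATE:-, TRANSFORM:-, EMIT:-] out:-; in:P1
Tick 2: [PARSE:-, VALIDATE:P1(v=7,ok=F), TRANSFORM:-, EMIT:-] out:-; in:-
Tick 3: [PARSE:P2(v=15,ok=F), VALIDATE:-, TRANSFORM:P1(v=0,ok=F), EMIT:-] out:-; in:P2
Tick 4: [PARSE:P3(v=13,ok=F), VALIDATE:P2(v=15,ok=F), TRANSFORM:-, EMIT:P1(v=0,ok=F)] out:-; in:P3
Tick 5: [PARSE:P4(v=10,ok=F), VALIDATE:P3(v=13,ok=T), TRANSFORM:P2(v=0,ok=F), EMIT:-] out:P1(v=0); in:P4
Tick 6: [PARSE:-, VALIDATE:P4(v=10,ok=F), TRANSFORM:P3(v=26,ok=T), EMIT:P2(v=0,ok=F)] out:-; in:-
At end of tick 6: ['-', 'P4', 'P3', 'P2']

Answer: - P4 P3 P2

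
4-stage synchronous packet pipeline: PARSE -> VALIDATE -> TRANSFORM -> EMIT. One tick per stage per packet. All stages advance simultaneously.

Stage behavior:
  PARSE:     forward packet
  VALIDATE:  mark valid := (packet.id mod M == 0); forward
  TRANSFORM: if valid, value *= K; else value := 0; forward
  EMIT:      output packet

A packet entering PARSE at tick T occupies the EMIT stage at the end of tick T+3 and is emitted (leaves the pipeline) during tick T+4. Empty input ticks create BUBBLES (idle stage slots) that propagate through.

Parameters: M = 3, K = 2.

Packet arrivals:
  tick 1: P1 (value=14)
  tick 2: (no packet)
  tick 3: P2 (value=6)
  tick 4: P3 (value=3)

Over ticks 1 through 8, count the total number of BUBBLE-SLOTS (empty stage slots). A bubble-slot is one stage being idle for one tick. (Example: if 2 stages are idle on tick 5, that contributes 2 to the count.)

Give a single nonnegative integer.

Tick 1: [PARSE:P1(v=14,ok=F), VALIDATE:-, TRANSFORM:-, EMIT:-] out:-; bubbles=3
Tick 2: [PARSE:-, VALIDATE:P1(v=14,ok=F), TRANSFORM:-, EMIT:-] out:-; bubbles=3
Tick 3: [PARSE:P2(v=6,ok=F), VALIDATE:-, TRANSFORM:P1(v=0,ok=F), EMIT:-] out:-; bubbles=2
Tick 4: [PARSE:P3(v=3,ok=F), VALIDATE:P2(v=6,ok=F), TRANSFORM:-, EMIT:P1(v=0,ok=F)] out:-; bubbles=1
Tick 5: [PARSE:-, VALIDATE:P3(v=3,ok=T), TRANSFORM:P2(v=0,ok=F), EMIT:-] out:P1(v=0); bubbles=2
Tick 6: [PARSE:-, VALIDATE:-, TRANSFORM:P3(v=6,ok=T), EMIT:P2(v=0,ok=F)] out:-; bubbles=2
Tick 7: [PARSE:-, VALIDATE:-, TRANSFORM:-, EMIT:P3(v=6,ok=T)] out:P2(v=0); bubbles=3
Tick 8: [PARSE:-, VALIDATE:-, TRANSFORM:-, EMIT:-] out:P3(v=6); bubbles=4
Total bubble-slots: 20

Answer: 20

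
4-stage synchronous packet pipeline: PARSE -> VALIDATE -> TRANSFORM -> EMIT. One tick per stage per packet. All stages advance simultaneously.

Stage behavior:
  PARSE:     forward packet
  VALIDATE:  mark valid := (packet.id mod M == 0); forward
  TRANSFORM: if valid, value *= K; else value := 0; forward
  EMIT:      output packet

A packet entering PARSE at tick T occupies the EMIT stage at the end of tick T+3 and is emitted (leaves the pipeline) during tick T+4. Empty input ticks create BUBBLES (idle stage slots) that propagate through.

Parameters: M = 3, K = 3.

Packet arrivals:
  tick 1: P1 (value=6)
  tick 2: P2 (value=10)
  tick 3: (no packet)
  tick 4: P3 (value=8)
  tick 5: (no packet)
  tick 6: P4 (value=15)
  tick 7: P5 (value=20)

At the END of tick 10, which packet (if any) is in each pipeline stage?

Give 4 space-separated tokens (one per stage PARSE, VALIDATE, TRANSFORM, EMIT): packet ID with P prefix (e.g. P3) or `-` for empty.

Answer: - - - P5

Derivation:
Tick 1: [PARSE:P1(v=6,ok=F), VALIDATE:-, TRANSFORM:-, EMIT:-] out:-; in:P1
Tick 2: [PARSE:P2(v=10,ok=F), VALIDATE:P1(v=6,ok=F), TRANSFORM:-, EMIT:-] out:-; in:P2
Tick 3: [PARSE:-, VALIDATE:P2(v=10,ok=F), TRANSFORM:P1(v=0,ok=F), EMIT:-] out:-; in:-
Tick 4: [PARSE:P3(v=8,ok=F), VALIDATE:-, TRANSFORM:P2(v=0,ok=F), EMIT:P1(v=0,ok=F)] out:-; in:P3
Tick 5: [PARSE:-, VALIDATE:P3(v=8,ok=T), TRANSFORM:-, EMIT:P2(v=0,ok=F)] out:P1(v=0); in:-
Tick 6: [PARSE:P4(v=15,ok=F), VALIDATE:-, TRANSFORM:P3(v=24,ok=T), EMIT:-] out:P2(v=0); in:P4
Tick 7: [PARSE:P5(v=20,ok=F), VALIDATE:P4(v=15,ok=F), TRANSFORM:-, EMIT:P3(v=24,ok=T)] out:-; in:P5
Tick 8: [PARSE:-, VALIDATE:P5(v=20,ok=F), TRANSFORM:P4(v=0,ok=F), EMIT:-] out:P3(v=24); in:-
Tick 9: [PARSE:-, VALIDATE:-, TRANSFORM:P5(v=0,ok=F), EMIT:P4(v=0,ok=F)] out:-; in:-
Tick 10: [PARSE:-, VALIDATE:-, TRANSFORM:-, EMIT:P5(v=0,ok=F)] out:P4(v=0); in:-
At end of tick 10: ['-', '-', '-', 'P5']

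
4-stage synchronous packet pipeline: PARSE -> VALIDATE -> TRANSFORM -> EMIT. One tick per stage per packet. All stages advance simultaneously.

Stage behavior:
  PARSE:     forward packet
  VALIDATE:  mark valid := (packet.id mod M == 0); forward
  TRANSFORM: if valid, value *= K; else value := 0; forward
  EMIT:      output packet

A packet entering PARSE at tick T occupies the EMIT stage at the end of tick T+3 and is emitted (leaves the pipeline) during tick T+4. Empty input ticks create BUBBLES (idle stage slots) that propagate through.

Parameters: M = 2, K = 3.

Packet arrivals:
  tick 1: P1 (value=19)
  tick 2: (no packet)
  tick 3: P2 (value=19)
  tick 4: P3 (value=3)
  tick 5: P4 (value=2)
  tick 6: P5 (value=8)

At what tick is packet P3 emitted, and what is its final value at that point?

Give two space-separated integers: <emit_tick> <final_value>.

Tick 1: [PARSE:P1(v=19,ok=F), VALIDATE:-, TRANSFORM:-, EMIT:-] out:-; in:P1
Tick 2: [PARSE:-, VALIDATE:P1(v=19,ok=F), TRANSFORM:-, EMIT:-] out:-; in:-
Tick 3: [PARSE:P2(v=19,ok=F), VALIDATE:-, TRANSFORM:P1(v=0,ok=F), EMIT:-] out:-; in:P2
Tick 4: [PARSE:P3(v=3,ok=F), VALIDATE:P2(v=19,ok=T), TRANSFORM:-, EMIT:P1(v=0,ok=F)] out:-; in:P3
Tick 5: [PARSE:P4(v=2,ok=F), VALIDATE:P3(v=3,ok=F), TRANSFORM:P2(v=57,ok=T), EMIT:-] out:P1(v=0); in:P4
Tick 6: [PARSE:P5(v=8,ok=F), VALIDATE:P4(v=2,ok=T), TRANSFORM:P3(v=0,ok=F), EMIT:P2(v=57,ok=T)] out:-; in:P5
Tick 7: [PARSE:-, VALIDATE:P5(v=8,ok=F), TRANSFORM:P4(v=6,ok=T), EMIT:P3(v=0,ok=F)] out:P2(v=57); in:-
Tick 8: [PARSE:-, VALIDATE:-, TRANSFORM:P5(v=0,ok=F), EMIT:P4(v=6,ok=T)] out:P3(v=0); in:-
Tick 9: [PARSE:-, VALIDATE:-, TRANSFORM:-, EMIT:P5(v=0,ok=F)] out:P4(v=6); in:-
Tick 10: [PARSE:-, VALIDATE:-, TRANSFORM:-, EMIT:-] out:P5(v=0); in:-
P3: arrives tick 4, valid=False (id=3, id%2=1), emit tick 8, final value 0

Answer: 8 0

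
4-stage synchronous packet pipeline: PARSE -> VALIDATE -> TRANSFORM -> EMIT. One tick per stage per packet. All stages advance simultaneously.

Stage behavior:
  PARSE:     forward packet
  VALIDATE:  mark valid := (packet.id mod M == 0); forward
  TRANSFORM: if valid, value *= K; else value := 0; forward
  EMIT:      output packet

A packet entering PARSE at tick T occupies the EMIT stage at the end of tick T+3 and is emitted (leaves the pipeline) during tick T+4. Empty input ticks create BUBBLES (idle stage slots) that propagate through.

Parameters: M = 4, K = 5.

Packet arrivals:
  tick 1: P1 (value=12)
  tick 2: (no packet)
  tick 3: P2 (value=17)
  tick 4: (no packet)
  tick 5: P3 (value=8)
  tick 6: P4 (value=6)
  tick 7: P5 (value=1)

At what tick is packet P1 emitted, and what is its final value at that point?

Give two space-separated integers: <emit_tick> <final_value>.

Answer: 5 0

Derivation:
Tick 1: [PARSE:P1(v=12,ok=F), VALIDATE:-, TRANSFORM:-, EMIT:-] out:-; in:P1
Tick 2: [PARSE:-, VALIDATE:P1(v=12,ok=F), TRANSFORM:-, EMIT:-] out:-; in:-
Tick 3: [PARSE:P2(v=17,ok=F), VALIDATE:-, TRANSFORM:P1(v=0,ok=F), EMIT:-] out:-; in:P2
Tick 4: [PARSE:-, VALIDATE:P2(v=17,ok=F), TRANSFORM:-, EMIT:P1(v=0,ok=F)] out:-; in:-
Tick 5: [PARSE:P3(v=8,ok=F), VALIDATE:-, TRANSFORM:P2(v=0,ok=F), EMIT:-] out:P1(v=0); in:P3
Tick 6: [PARSE:P4(v=6,ok=F), VALIDATE:P3(v=8,ok=F), TRANSFORM:-, EMIT:P2(v=0,ok=F)] out:-; in:P4
Tick 7: [PARSE:P5(v=1,ok=F), VALIDATE:P4(v=6,ok=T), TRANSFORM:P3(v=0,ok=F), EMIT:-] out:P2(v=0); in:P5
Tick 8: [PARSE:-, VALIDATE:P5(v=1,ok=F), TRANSFORM:P4(v=30,ok=T), EMIT:P3(v=0,ok=F)] out:-; in:-
Tick 9: [PARSE:-, VALIDATE:-, TRANSFORM:P5(v=0,ok=F), EMIT:P4(v=30,ok=T)] out:P3(v=0); in:-
Tick 10: [PARSE:-, VALIDATE:-, TRANSFORM:-, EMIT:P5(v=0,ok=F)] out:P4(v=30); in:-
Tick 11: [PARSE:-, VALIDATE:-, TRANSFORM:-, EMIT:-] out:P5(v=0); in:-
P1: arrives tick 1, valid=False (id=1, id%4=1), emit tick 5, final value 0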